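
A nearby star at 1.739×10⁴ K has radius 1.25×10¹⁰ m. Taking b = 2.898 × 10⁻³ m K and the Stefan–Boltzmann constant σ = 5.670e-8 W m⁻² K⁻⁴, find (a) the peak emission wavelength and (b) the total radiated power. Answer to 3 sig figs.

λ_max ≈ 167 nm; P ≈ 1.02×10³¹ W

(a) λ_max = b/T = 2.898×10⁻³/1.739×10⁴ = 1.666×10⁻⁷ m = 167 nm.
Surface area A = 4πR² = 4π(1.25×10¹⁰ m)² = 1.96350×10²¹ m².
(b) P = σAT⁴ = 5.670×10⁻⁸×1.96350×10²¹×(1.739×10⁴)⁴ = 1.02×10³¹ W.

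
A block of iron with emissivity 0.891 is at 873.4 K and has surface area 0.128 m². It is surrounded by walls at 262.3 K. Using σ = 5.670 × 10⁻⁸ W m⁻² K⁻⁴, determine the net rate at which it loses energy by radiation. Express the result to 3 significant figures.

Net loss ≈ 3.73×10³ W

Area A = 0.128 m².
Net radiated power P_net = εσA(T⁴ − T₀⁴) = 0.891×5.670×10⁻⁸×0.128×(873.4⁴ − 262.3⁴).
T⁴ − T₀⁴ = 5.81906×10¹¹ − 4.73362×10⁹ = 5.77172×10¹¹ K⁴, so P_net = 3.73×10³ W.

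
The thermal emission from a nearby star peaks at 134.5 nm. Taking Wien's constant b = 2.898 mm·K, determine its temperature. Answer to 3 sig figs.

Wien's law gives T = b/λ_max = (2.898×10⁻³ m·K)/(1.345×10⁻⁷ m) = 2.15×10⁴ K.

T ≈ 2.15×10⁴ K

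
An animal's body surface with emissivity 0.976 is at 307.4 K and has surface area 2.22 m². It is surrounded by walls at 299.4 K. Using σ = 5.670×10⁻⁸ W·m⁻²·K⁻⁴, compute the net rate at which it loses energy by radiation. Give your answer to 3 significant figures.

Net loss ≈ 110 W

Area A = 2.22 m².
Net radiated power P_net = εσA(T⁴ − T₀⁴) = 0.976×5.670×10⁻⁸×2.22×(307.4⁴ − 299.4⁴).
T⁴ − T₀⁴ = 8.92926×10⁹ − 8.03539×10⁹ = 8.93870×10⁸ K⁴, so P_net = 110 W.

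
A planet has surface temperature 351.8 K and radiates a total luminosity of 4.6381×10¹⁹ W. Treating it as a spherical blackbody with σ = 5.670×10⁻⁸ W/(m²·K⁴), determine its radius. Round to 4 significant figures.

L = 4πR²σT⁴ ⇒ R = √(L/(4πσT⁴)).
σT⁴ = 868.493 W/m², so R = √(4.6381×10¹⁹/(4π×868.493)) = 6.519×10⁷ m.

R ≈ 6.519×10⁷ m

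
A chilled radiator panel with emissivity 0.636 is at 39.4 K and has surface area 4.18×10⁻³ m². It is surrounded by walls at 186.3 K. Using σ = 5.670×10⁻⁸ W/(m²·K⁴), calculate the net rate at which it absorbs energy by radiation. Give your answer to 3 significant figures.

Area A = 4.18×10⁻³ m².
Net radiated power P_net = εσA(T⁴ − T₀⁴) = 0.636×5.670×10⁻⁸×4.18×10⁻³×(39.4⁴ − 186.3⁴).
T⁴ − T₀⁴ = 2.40982×10⁶ − 1.20462×10⁹ = -1.20221×10⁹ K⁴, so P_net = -0.181 W — negative, meaning a net gain of 0.181 W.

Net gain ≈ 0.181 W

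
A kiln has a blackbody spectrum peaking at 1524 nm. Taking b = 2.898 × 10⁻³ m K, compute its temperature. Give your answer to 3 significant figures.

Wien's law gives T = b/λ_max = (2.898×10⁻³ m·K)/(1.524×10⁻⁶ m) = 1.90×10³ K.

T ≈ 1.90×10³ K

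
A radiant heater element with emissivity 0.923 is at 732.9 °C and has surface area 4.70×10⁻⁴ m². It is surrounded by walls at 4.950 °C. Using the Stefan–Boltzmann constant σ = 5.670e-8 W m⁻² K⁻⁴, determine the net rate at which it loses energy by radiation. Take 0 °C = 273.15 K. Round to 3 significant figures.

T = 732.9 °C + 273.15 = 1006.05 K.
Surroundings: T = 4.950 °C + 273.15 = 278.100 K.
Area A = 4.70×10⁻⁴ m².
Net radiated power P_net = εσA(T⁴ − T₀⁴) = 0.923×5.670×10⁻⁸×4.70×10⁻⁴×(1006.05⁴ − 278.100⁴).
T⁴ − T₀⁴ = 1.02442×10¹² − 5.98142×10⁹ = 1.01844×10¹² K⁴, so P_net = 25.1 W.

Net loss ≈ 25.1 W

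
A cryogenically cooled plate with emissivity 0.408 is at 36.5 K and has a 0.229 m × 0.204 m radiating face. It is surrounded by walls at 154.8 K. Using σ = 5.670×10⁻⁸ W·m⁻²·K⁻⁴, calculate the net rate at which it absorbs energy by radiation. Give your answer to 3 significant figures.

Area A = 0.229 × 0.204 = 0.046716 m².
Net radiated power P_net = εσA(T⁴ − T₀⁴) = 0.408×5.670×10⁻⁸×0.046716×(36.5⁴ − 154.8⁴).
T⁴ − T₀⁴ = 1.77489×10⁶ − 5.74227×10⁸ = -5.72452×10⁸ K⁴, so P_net = -0.619 W — negative, meaning a net gain of 0.619 W.

Net gain ≈ 0.619 W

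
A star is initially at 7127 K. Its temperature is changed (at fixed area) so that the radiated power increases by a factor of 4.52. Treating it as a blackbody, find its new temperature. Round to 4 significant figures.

P ∝ T⁴, so T₂/T₁ = (P₂/P₁)^(1/4) = (4.52)^(1/4) = 1.45809.
T₂ = 7127 × 1.45809 = 1.039×10⁴ K.

T₂ ≈ 1.039×10⁴ K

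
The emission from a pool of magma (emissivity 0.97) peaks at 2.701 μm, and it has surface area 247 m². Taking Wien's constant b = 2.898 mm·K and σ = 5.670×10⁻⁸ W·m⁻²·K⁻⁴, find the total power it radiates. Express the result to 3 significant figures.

P ≈ 1.80×10⁷ W

Wien's law: T = b/λ_max = 2.898×10⁻³/2.701×10⁻⁶ = 1072.94 K.
Area A = 247 m².
Then P = εσAT⁴ = 0.97×5.670×10⁻⁸×247×(1072.94)⁴ = 1.80×10⁷ W.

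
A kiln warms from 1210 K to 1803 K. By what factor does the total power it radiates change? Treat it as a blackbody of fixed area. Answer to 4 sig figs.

P₂/P₁ ≈ 4.930

P ∝ T⁴, so P₂/P₁ = (T₂/T₁)⁴ = (1803/1210)⁴ = (1.49008)⁴ = 4.930.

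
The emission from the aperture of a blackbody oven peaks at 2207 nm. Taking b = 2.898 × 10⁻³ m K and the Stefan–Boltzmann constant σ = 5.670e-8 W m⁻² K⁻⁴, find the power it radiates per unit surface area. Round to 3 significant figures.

I ≈ 1.69×10⁵ W/m²

Wien's law: T = b/λ_max = 2.898×10⁻³/2.207×10⁻⁶ = 1313.09 K.
Then I = σT⁴ = 5.670×10⁻⁸×(1313.09)⁴ = 1.69×10⁵ W/m².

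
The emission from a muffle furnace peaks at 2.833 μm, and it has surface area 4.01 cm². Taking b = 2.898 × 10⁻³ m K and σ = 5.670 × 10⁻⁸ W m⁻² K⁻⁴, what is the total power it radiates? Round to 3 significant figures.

P ≈ 24.9 W

Wien's law: T = b/λ_max = 2.898×10⁻³/2.833×10⁻⁶ = 1022.94 K.
Area A = 4.01 cm² = 4.01×10⁻⁴ m².
Then P = σAT⁴ = 5.670×10⁻⁸×4.01×10⁻⁴×(1022.94)⁴ = 24.9 W.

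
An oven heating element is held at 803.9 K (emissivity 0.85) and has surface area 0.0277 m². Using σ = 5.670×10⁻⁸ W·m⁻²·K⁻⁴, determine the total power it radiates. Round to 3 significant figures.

P ≈ 558 W

Area A = 0.0277 m².
P = εσAT⁴ = 0.85 × 5.670×10⁻⁸ × 0.0277 × (803.9)⁴ = 558 W.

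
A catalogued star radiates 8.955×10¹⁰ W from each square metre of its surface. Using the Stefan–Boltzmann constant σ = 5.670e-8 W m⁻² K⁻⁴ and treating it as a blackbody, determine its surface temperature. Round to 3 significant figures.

I = σT⁴, so T = (I/σ)^(1/4) = (8.955×10¹⁰/(5.670×10⁻⁸))^(1/4) = 3.55×10⁴ K.

T ≈ 3.55×10⁴ K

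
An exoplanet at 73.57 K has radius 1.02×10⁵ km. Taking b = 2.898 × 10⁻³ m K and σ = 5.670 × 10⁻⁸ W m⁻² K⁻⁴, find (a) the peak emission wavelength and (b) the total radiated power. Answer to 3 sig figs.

λ_max ≈ 39.4 μm; P ≈ 2.17×10¹⁷ W

(a) λ_max = b/T = 2.898×10⁻³/73.57 = 3.939×10⁻⁵ m = 39.4 μm.
Surface area A = 4πR² = 4π(1.02×10⁸ m)² = 1.30741×10¹⁷ m².
(b) P = σAT⁴ = 5.670×10⁻⁸×1.30741×10¹⁷×(73.57)⁴ = 2.17×10¹⁷ W.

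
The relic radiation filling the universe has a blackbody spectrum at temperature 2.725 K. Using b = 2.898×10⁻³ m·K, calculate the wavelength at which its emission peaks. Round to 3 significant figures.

λ_max ≈ 1.06×10⁻³ m

Wien's displacement law: λ_max = b/T = (2.898×10⁻³ m·K)/(2.725 K) = 1.063×10⁻³ m.
That is 1.06×10⁻³ m, in the microwave range.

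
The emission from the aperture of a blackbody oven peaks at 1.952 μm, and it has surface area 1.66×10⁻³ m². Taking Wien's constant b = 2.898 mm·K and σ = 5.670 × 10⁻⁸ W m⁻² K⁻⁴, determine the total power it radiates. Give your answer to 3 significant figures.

P ≈ 457 W

Wien's law: T = b/λ_max = 2.898×10⁻³/1.952×10⁻⁶ = 1484.63 K.
Area A = 1.66×10⁻³ m².
Then P = σAT⁴ = 5.670×10⁻⁸×1.66×10⁻³×(1484.63)⁴ = 457 W.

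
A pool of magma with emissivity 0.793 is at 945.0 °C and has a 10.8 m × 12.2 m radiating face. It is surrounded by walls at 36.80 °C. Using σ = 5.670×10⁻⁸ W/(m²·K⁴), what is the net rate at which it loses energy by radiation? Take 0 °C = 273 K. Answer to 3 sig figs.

Net loss ≈ 1.30×10⁷ W

T = 945.0 °C + 273 = 1218.0 K.
Surroundings: T = 36.80 °C + 273 = 309.80 K.
Area A = 10.8 × 12.2 = 131.76 m².
Net radiated power P_net = εσA(T⁴ − T₀⁴) = 0.793×5.670×10⁻⁸×131.76×(1218.0⁴ − 309.80⁴).
T⁴ − T₀⁴ = 2.20084×10¹² − 9.21140×10⁹ = 2.19163×10¹² K⁴, so P_net = 1.30×10⁷ W.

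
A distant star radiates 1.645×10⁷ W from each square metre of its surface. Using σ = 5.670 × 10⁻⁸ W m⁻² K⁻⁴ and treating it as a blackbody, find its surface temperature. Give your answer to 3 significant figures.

I = σT⁴, so T = (I/σ)^(1/4) = (1.645×10⁷/(5.670×10⁻⁸))^(1/4) = 4.13×10³ K.

T ≈ 4.13×10³ K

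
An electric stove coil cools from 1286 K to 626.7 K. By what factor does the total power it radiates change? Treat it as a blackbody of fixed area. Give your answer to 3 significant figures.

P ∝ T⁴, so P₂/P₁ = (T₂/T₁)⁴ = (626.7/1286)⁴ = (0.487325)⁴ = 0.0564.

P₂/P₁ ≈ 0.0564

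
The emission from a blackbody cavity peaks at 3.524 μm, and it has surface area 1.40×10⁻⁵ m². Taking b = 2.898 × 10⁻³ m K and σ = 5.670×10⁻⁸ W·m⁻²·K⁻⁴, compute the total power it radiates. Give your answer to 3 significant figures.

P ≈ 0.363 W

Wien's law: T = b/λ_max = 2.898×10⁻³/3.524×10⁻⁶ = 822.361 K.
Area A = 1.40×10⁻⁵ m².
Then P = σAT⁴ = 5.670×10⁻⁸×1.40×10⁻⁵×(822.361)⁴ = 0.363 W.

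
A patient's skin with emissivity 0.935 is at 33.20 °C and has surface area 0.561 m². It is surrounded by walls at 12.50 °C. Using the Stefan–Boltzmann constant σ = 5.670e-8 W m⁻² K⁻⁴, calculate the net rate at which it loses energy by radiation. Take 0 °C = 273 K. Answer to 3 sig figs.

Net loss ≈ 63.8 W

T = 33.20 °C + 273 = 306.20 K.
Surroundings: T = 12.50 °C + 273 = 285.50 K.
Area A = 0.561 m².
Net radiated power P_net = εσA(T⁴ − T₀⁴) = 0.935×5.670×10⁻⁸×0.561×(306.20⁴ − 285.50⁴).
T⁴ − T₀⁴ = 8.79065×10⁹ − 6.64392×10⁹ = 2.14673×10⁹ K⁴, so P_net = 63.8 W.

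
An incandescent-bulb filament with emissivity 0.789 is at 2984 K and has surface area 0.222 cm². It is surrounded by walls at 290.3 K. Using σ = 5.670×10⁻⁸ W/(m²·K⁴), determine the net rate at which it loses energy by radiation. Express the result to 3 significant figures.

Net loss ≈ 78.7 W

Area A = 0.222 cm² = 2.22×10⁻⁵ m².
Net radiated power P_net = εσA(T⁴ − T₀⁴) = 0.789×5.670×10⁻⁸×2.22×10⁻⁵×(2984⁴ − 290.3⁴).
T⁴ − T₀⁴ = 7.92858×10¹³ − 7.10212×10⁹ = 7.92787×10¹³ K⁴, so P_net = 78.7 W.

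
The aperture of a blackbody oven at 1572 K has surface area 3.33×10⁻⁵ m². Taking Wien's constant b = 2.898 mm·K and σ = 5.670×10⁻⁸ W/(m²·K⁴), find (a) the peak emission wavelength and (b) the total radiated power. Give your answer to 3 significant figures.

λ_max ≈ 1.84×10³ nm; P ≈ 11.5 W

(a) λ_max = b/T = 2.898×10⁻³/1572 = 1.844×10⁻⁶ m = 1.84×10³ nm.
Area A = 3.33×10⁻⁵ m².
(b) P = σAT⁴ = 5.670×10⁻⁸×3.33×10⁻⁵×(1572)⁴ = 11.5 W.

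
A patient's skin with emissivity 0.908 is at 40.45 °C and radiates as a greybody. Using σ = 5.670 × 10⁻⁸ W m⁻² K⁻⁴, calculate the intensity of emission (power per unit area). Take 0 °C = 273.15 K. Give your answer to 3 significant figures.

I ≈ 498 W/m²

T = 40.45 °C + 273.15 = 313.60 K.
Stefan–Boltzmann: I = εσT⁴ = 0.908 × 5.670×10⁻⁸ × (313.60)⁴ = 498 W/m².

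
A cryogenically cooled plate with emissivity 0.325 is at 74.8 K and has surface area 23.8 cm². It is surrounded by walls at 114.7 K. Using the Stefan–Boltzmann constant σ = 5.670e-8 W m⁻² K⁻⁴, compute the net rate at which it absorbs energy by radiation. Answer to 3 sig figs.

Area A = 23.8 cm² = 2.38×10⁻³ m².
Net radiated power P_net = εσA(T⁴ − T₀⁴) = 0.325×5.670×10⁻⁸×2.38×10⁻³×(74.8⁴ − 114.7⁴).
T⁴ − T₀⁴ = 3.13045×10⁷ − 1.73083×10⁸ = -1.41778×10⁸ K⁴, so P_net = -6.22×10⁻³ W — negative, meaning a net gain of 6.22×10⁻³ W.

Net gain ≈ 6.22×10⁻³ W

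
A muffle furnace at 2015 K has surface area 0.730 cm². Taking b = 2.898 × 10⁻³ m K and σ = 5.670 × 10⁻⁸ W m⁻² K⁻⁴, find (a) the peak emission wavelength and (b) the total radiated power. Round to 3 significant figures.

λ_max ≈ 1.44 μm; P ≈ 68.2 W

(a) λ_max = b/T = 2.898×10⁻³/2015 = 1.438×10⁻⁶ m = 1.44 μm.
Area A = 0.730 cm² = 7.30×10⁻⁵ m².
(b) P = σAT⁴ = 5.670×10⁻⁸×7.30×10⁻⁵×(2015)⁴ = 68.2 W.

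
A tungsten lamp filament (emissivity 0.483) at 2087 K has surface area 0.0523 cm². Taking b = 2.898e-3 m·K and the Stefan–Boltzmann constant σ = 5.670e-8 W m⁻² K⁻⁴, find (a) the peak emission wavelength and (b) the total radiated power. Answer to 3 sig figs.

(a) λ_max = b/T = 2.898×10⁻³/2087 = 1.389×10⁻⁶ m = 1.39 μm.
Area A = 0.0523 cm² = 5.23×10⁻⁶ m².
(b) P = εσAT⁴ = 0.483×5.670×10⁻⁸×5.23×10⁻⁶×(2087)⁴ = 2.72 W.

λ_max ≈ 1.39 μm; P ≈ 2.72 W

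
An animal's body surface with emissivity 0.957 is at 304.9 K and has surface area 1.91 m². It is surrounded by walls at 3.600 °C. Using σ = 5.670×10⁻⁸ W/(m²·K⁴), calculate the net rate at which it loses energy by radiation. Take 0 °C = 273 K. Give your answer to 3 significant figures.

Net loss ≈ 289 W

Surroundings: T = 3.600 °C + 273 = 276.600 K.
Area A = 1.91 m².
Net radiated power P_net = εσA(T⁴ − T₀⁴) = 0.957×5.670×10⁻⁸×1.91×(304.9⁴ − 276.600⁴).
T⁴ − T₀⁴ = 8.64231×10⁹ − 5.85341×10⁹ = 2.78890×10⁹ K⁴, so P_net = 289 W.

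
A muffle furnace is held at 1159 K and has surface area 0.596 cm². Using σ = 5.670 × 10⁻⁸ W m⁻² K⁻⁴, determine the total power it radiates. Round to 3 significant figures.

P ≈ 6.10 W

Area A = 0.596 cm² = 5.96×10⁻⁵ m².
P = σAT⁴ = 5.670×10⁻⁸ × 5.96×10⁻⁵ × (1159)⁴ = 6.10 W.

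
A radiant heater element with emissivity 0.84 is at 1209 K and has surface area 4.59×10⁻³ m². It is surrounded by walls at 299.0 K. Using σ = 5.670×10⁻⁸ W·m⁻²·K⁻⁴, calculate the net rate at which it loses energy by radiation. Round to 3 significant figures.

Net loss ≈ 465 W

Area A = 4.59×10⁻³ m².
Net radiated power P_net = εσA(T⁴ − T₀⁴) = 0.84×5.670×10⁻⁸×4.59×10⁻³×(1209⁴ − 299.0⁴).
T⁴ − T₀⁴ = 2.13651×10¹² − 7.99254×10⁹ = 2.12852×10¹² K⁴, so P_net = 465 W.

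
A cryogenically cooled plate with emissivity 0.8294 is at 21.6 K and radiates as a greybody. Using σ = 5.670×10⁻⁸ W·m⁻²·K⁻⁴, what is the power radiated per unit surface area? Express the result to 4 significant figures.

Stefan–Boltzmann: I = εσT⁴ = 0.8294 × 5.670×10⁻⁸ × (21.6)⁴ = 0.01024 W/m².

I ≈ 0.01024 W/m²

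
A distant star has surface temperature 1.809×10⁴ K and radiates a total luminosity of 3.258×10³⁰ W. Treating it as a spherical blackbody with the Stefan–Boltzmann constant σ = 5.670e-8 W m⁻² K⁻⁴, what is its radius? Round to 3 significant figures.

R ≈ 6.53×10⁹ m

L = 4πR²σT⁴ ⇒ R = √(L/(4πσT⁴)).
σT⁴ = 6.07208×10⁹ W/m², so R = √(3.258×10³⁰/(4π×6.07208×10⁹)) = 6.53×10⁹ m.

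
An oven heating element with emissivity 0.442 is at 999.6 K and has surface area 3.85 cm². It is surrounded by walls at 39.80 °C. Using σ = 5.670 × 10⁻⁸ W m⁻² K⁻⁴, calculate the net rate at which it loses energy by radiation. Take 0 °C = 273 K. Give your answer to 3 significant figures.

Surroundings: T = 39.80 °C + 273 = 312.80 K.
Area A = 3.85 cm² = 3.85×10⁻⁴ m².
Net radiated power P_net = εσA(T⁴ − T₀⁴) = 0.442×5.670×10⁻⁸×3.85×10⁻⁴×(999.6⁴ − 312.80⁴).
T⁴ − T₀⁴ = 9.98401×10¹¹ − 9.57342×10⁹ = 9.88828×10¹¹ K⁴, so P_net = 9.54 W.

Net loss ≈ 9.54 W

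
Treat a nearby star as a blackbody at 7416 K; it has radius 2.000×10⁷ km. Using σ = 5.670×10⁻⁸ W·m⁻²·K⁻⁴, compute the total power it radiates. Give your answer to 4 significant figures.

P ≈ 8.620×10²⁹ W

Surface area A = 4πR² = 4π(2.000×10¹⁰ m)² = 5.02655×10²¹ m².
P = σAT⁴ = 5.670×10⁻⁸ × 5.02655×10²¹ × (7416)⁴ = 8.620×10²⁹ W.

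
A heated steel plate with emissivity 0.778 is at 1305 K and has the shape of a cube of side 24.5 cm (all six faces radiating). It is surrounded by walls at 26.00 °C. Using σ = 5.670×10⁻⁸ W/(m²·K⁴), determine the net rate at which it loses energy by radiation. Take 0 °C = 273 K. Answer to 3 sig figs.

Surroundings: T = 26.00 °C + 273 = 299.00 K.
Area A = 6s² = 6×(0.245 m)² = 0.36015 m².
Net radiated power P_net = εσA(T⁴ − T₀⁴) = 0.778×5.670×10⁻⁸×0.36015×(1305⁴ − 299.00⁴).
T⁴ − T₀⁴ = 2.90029×10¹² − 7.99254×10⁹ = 2.89230×10¹² K⁴, so P_net = 4.60×10⁴ W.

Net loss ≈ 4.60×10⁴ W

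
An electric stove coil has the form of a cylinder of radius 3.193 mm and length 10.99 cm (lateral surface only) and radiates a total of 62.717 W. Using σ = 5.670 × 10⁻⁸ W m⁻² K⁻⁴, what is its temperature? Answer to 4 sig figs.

T ≈ 841.6 K

Lateral area A = 2πrL = 2π×3.193×10⁻³×0.1099 = 2.20484×10⁻³ m².
P = σAT⁴ ⇒ T = (P/(σA))^(1/4) = (62.717/(5.670×10⁻⁸×2.20484×10⁻³))^(1/4) = 841.6 K.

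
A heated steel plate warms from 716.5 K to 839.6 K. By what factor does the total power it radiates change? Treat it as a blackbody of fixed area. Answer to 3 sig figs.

P₂/P₁ ≈ 1.89

P ∝ T⁴, so P₂/P₁ = (T₂/T₁)⁴ = (839.6/716.5)⁴ = (1.17181)⁴ = 1.89.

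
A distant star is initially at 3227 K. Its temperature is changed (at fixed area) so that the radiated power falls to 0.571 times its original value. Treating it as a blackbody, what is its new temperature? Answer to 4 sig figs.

P ∝ T⁴, so T₂/T₁ = (P₂/P₁)^(1/4) = (0.571)^(1/4) = 0.869279.
T₂ = 3227 × 0.869279 = 2805 K.

T₂ ≈ 2805 K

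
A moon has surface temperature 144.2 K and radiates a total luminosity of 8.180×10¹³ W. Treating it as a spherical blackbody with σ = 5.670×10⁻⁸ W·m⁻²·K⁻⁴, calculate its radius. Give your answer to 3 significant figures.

L = 4πR²σT⁴ ⇒ R = √(L/(4πσT⁴)).
σT⁴ = 24.5157 W/m², so R = √(8.180×10¹³/(4π×24.5157)) = 5.15×10⁵ m.

R ≈ 5.15×10⁵ m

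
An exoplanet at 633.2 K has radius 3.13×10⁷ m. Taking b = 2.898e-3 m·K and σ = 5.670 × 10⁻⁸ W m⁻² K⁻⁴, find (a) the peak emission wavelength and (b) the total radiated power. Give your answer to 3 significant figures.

(a) λ_max = b/T = 2.898×10⁻³/633.2 = 4.577×10⁻⁶ m = 4.58 μm.
Surface area A = 4πR² = 4π(3.13×10⁷ m)² = 1.23111×10¹⁶ m².
(b) P = σAT⁴ = 5.670×10⁻⁸×1.23111×10¹⁶×(633.2)⁴ = 1.12×10²⁰ W.

λ_max ≈ 4.58 μm; P ≈ 1.12×10²⁰ W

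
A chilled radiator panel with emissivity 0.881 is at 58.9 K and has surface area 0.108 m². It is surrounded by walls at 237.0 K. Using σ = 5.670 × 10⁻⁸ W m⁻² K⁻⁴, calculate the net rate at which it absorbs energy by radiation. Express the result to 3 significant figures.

Area A = 0.108 m².
Net radiated power P_net = εσA(T⁴ − T₀⁴) = 0.881×5.670×10⁻⁸×0.108×(58.9⁴ − 237.0⁴).
T⁴ − T₀⁴ = 1.20354×10⁷ − 3.15496×10⁹ = -3.14292×10⁹ K⁴, so P_net = -17.0 W — negative, meaning a net gain of 17.0 W.

Net gain ≈ 17.0 W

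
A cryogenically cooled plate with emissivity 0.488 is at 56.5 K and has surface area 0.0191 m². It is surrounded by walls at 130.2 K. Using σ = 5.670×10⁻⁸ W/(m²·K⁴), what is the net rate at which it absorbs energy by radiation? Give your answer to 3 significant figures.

Net gain ≈ 0.146 W

Area A = 0.0191 m².
Net radiated power P_net = εσA(T⁴ − T₀⁴) = 0.488×5.670×10⁻⁸×0.0191×(56.5⁴ − 130.2⁴).
T⁴ − T₀⁴ = 1.01905×10⁷ − 2.87372×10⁸ = -2.77182×10⁸ K⁴, so P_net = -0.146 W — negative, meaning a net gain of 0.146 W.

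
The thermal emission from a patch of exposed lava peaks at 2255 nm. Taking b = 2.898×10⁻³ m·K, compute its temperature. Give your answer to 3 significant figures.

T ≈ 1.29×10³ K

Wien's law gives T = b/λ_max = (2.898×10⁻³ m·K)/(2.255×10⁻⁶ m) = 1.29×10³ K.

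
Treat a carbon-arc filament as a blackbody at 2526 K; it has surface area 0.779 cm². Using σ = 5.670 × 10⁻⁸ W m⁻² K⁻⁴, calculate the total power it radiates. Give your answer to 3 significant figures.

Area A = 0.779 cm² = 7.79×10⁻⁵ m².
P = σAT⁴ = 5.670×10⁻⁸ × 7.79×10⁻⁵ × (2526)⁴ = 180 W.

P ≈ 180 W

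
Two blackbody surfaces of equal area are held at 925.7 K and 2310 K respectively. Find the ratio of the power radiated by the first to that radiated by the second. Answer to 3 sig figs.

P₁/P₂ ≈ 0.0258

With equal areas, P₁/P₂ = (T₁/T₂)⁴ = (925.7/2310)⁴ = 0.0258.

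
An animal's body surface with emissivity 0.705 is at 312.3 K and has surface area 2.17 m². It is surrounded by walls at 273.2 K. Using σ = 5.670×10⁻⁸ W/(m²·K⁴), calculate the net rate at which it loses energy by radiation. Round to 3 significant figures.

Area A = 2.17 m².
Net radiated power P_net = εσA(T⁴ − T₀⁴) = 0.705×5.670×10⁻⁸×2.17×(312.3⁴ − 273.2⁴).
T⁴ − T₀⁴ = 9.51235×10⁹ − 5.57087×10⁹ = 3.94148×10⁹ K⁴, so P_net = 342 W.

Net loss ≈ 342 W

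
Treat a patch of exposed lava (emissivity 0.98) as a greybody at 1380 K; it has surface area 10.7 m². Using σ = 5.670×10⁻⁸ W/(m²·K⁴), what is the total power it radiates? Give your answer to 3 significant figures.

P ≈ 2.16×10⁶ W

Area A = 10.7 m².
P = εσAT⁴ = 0.98 × 5.670×10⁻⁸ × 10.7 × (1380)⁴ = 2.16×10⁶ W.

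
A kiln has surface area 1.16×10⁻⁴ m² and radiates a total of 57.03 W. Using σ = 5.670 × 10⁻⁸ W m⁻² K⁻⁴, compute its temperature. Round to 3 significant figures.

T ≈ 1.72×10³ K

Area A = 1.16×10⁻⁴ m².
P = σAT⁴ ⇒ T = (P/(σA))^(1/4) = (57.03/(5.670×10⁻⁸×1.16×10⁻⁴))^(1/4) = 1.72×10³ K.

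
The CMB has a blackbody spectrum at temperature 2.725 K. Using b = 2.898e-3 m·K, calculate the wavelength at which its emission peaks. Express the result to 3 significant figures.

Wien's displacement law: λ_max = b/T = (2.898×10⁻³ m·K)/(2.725 K) = 1.063×10⁻³ m.
That is 1.06×10⁻³ m, in the microwave range.

λ_max ≈ 1.06×10⁻³ m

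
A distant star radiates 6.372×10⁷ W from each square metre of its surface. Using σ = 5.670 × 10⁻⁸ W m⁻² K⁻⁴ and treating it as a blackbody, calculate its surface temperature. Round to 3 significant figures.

T ≈ 5.79×10³ K

I = σT⁴, so T = (I/σ)^(1/4) = (6.372×10⁷/(5.670×10⁻⁸))^(1/4) = 5.79×10³ K.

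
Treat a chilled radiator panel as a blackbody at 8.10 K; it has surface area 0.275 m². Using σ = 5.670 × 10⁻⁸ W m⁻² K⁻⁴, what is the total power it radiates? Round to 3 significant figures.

P ≈ 6.71×10⁻⁵ W

Area A = 0.275 m².
P = σAT⁴ = 5.670×10⁻⁸ × 0.275 × (8.10)⁴ = 6.71×10⁻⁵ W.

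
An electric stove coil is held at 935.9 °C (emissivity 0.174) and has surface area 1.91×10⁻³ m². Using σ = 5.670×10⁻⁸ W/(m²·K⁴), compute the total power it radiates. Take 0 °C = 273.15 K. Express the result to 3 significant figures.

T = 935.9 °C + 273.15 = 1209.05 K.
Area A = 1.91×10⁻³ m².
P = εσAT⁴ = 0.174 × 5.670×10⁻⁸ × 1.91×10⁻³ × (1209.05)⁴ = 40.3 W.

P ≈ 40.3 W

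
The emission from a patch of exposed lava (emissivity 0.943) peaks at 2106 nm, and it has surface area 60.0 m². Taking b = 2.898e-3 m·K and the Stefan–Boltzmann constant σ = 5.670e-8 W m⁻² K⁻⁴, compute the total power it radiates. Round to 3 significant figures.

P ≈ 1.15×10⁷ W

Wien's law: T = b/λ_max = 2.898×10⁻³/2.106×10⁻⁶ = 1376.07 K.
Area A = 60.0 m².
Then P = εσAT⁴ = 0.943×5.670×10⁻⁸×60.0×(1376.07)⁴ = 1.15×10⁷ W.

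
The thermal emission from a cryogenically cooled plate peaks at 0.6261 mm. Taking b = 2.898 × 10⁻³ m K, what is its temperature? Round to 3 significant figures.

Wien's law gives T = b/λ_max = (2.898×10⁻³ m·K)/(6.261×10⁻⁴ m) = 4.63 K.

T ≈ 4.63 K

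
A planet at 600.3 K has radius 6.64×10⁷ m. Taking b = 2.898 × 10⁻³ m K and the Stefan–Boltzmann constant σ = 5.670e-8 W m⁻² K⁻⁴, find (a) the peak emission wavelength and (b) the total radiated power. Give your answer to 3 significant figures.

λ_max ≈ 4.83 μm; P ≈ 4.08×10²⁰ W

(a) λ_max = b/T = 2.898×10⁻³/600.3 = 4.828×10⁻⁶ m = 4.83 μm.
Surface area A = 4πR² = 4π(6.64×10⁷ m)² = 5.54046×10¹⁶ m².
(b) P = σAT⁴ = 5.670×10⁻⁸×5.54046×10¹⁶×(600.3)⁴ = 4.08×10²⁰ W.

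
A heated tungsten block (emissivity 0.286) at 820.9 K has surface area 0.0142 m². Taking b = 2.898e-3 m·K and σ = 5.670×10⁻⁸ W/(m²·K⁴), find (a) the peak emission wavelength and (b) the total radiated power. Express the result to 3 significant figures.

λ_max ≈ 3.53 μm; P ≈ 105 W

(a) λ_max = b/T = 2.898×10⁻³/820.9 = 3.530×10⁻⁶ m = 3.53 μm.
Area A = 0.0142 m².
(b) P = εσAT⁴ = 0.286×5.670×10⁻⁸×0.0142×(820.9)⁴ = 105 W.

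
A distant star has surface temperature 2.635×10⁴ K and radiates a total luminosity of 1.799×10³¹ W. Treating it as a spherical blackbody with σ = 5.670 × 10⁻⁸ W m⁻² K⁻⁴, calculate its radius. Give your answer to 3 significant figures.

R ≈ 7.24×10⁹ m

L = 4πR²σT⁴ ⇒ R = √(L/(4πσT⁴)).
σT⁴ = 2.73341×10¹⁰ W/m², so R = √(1.799×10³¹/(4π×2.73341×10¹⁰)) = 7.24×10⁹ m.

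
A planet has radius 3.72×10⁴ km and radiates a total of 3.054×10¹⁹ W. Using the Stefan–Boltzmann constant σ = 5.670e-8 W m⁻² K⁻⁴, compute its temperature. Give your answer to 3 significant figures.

Surface area A = 4πR² = 4π(3.72×10⁷ m)² = 1.73898×10¹⁶ m².
P = σAT⁴ ⇒ T = (P/(σA))^(1/4) = (3.054×10¹⁹/(5.670×10⁻⁸×1.73898×10¹⁶))^(1/4) = 420 K.

T ≈ 420 K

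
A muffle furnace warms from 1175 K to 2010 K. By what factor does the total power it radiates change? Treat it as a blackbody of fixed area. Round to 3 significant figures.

P₂/P₁ ≈ 8.56

P ∝ T⁴, so P₂/P₁ = (T₂/T₁)⁴ = (2010/1175)⁴ = (1.71064)⁴ = 8.56.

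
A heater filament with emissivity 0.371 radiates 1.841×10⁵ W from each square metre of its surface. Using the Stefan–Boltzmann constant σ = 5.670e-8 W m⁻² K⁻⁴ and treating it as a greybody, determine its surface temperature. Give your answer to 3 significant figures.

I = εσT⁴, so T = (I/εσ)^(1/4) = (1.841×10⁵/(0.371×5.670×10⁻⁸))^(1/4) = 1.72×10³ K.

T ≈ 1.72×10³ K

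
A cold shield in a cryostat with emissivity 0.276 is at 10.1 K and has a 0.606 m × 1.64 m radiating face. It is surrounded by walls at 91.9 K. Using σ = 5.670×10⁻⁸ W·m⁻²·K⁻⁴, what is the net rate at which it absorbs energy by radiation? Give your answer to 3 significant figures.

Net gain ≈ 1.11 W

Area A = 0.606 × 1.64 = 0.99384 m².
Net radiated power P_net = εσA(T⁴ − T₀⁴) = 0.276×5.670×10⁻⁸×0.99384×(10.1⁴ − 91.9⁴).
T⁴ − T₀⁴ = 10406.0 − 7.13283×10⁷ = -7.13179×10⁷ K⁴, so P_net = -1.11 W — negative, meaning a net gain of 1.11 W.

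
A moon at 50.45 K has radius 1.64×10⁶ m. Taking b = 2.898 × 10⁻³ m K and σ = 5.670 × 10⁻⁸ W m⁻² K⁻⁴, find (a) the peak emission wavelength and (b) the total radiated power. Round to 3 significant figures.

λ_max ≈ 57.4 μm; P ≈ 1.24×10¹³ W

(a) λ_max = b/T = 2.898×10⁻³/50.45 = 5.744×10⁻⁵ m = 57.4 μm.
Surface area A = 4πR² = 4π(1.64×10⁶ m)² = 3.37985×10¹³ m².
(b) P = σAT⁴ = 5.670×10⁻⁸×3.37985×10¹³×(50.45)⁴ = 1.24×10¹³ W.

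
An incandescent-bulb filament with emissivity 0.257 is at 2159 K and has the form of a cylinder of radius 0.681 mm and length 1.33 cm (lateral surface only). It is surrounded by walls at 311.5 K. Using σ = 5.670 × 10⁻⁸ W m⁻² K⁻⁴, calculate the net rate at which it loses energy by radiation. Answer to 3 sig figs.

Net loss ≈ 18.0 W

Lateral area A = 2πrL = 2π×6.81×10⁻⁴×0.0133 = 5.69087×10⁻⁵ m².
Net radiated power P_net = εσA(T⁴ − T₀⁴) = 0.257×5.670×10⁻⁸×5.69087×10⁻⁵×(2159⁴ − 311.5⁴).
T⁴ − T₀⁴ = 2.17275×10¹³ − 9.41526×10⁹ = 2.17181×10¹³ K⁴, so P_net = 18.0 W.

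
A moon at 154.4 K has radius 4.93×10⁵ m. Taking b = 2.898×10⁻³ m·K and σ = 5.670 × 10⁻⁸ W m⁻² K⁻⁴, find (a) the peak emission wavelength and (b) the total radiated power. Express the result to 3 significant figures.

λ_max ≈ 18.8 μm; P ≈ 9.84×10¹³ W

(a) λ_max = b/T = 2.898×10⁻³/154.4 = 1.877×10⁻⁵ m = 18.8 μm.
Surface area A = 4πR² = 4π(4.93×10⁵ m)² = 3.05424×10¹² m².
(b) P = σAT⁴ = 5.670×10⁻⁸×3.05424×10¹²×(154.4)⁴ = 9.84×10¹³ W.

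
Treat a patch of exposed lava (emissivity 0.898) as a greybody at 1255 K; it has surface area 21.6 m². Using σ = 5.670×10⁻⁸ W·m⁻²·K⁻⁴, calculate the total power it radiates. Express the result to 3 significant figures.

Area A = 21.6 m².
P = εσAT⁴ = 0.898 × 5.670×10⁻⁸ × 21.6 × (1255)⁴ = 2.73×10⁶ W.

P ≈ 2.73×10⁶ W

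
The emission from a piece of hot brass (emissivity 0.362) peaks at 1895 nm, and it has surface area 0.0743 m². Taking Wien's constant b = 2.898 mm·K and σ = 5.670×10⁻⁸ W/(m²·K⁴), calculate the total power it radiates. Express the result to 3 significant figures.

Wien's law: T = b/λ_max = 2.898×10⁻³/1.895×10⁻⁶ = 1529.29 K.
Area A = 0.0743 m².
Then P = εσAT⁴ = 0.362×5.670×10⁻⁸×0.0743×(1529.29)⁴ = 8.34×10³ W.

P ≈ 8.34×10³ W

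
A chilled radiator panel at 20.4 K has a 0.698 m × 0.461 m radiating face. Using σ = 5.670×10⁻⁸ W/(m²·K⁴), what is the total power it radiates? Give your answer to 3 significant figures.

P ≈ 3.16×10⁻³ W

Area A = 0.698 × 0.461 = 0.321778 m².
P = σAT⁴ = 5.670×10⁻⁸ × 0.321778 × (20.4)⁴ = 3.16×10⁻³ W.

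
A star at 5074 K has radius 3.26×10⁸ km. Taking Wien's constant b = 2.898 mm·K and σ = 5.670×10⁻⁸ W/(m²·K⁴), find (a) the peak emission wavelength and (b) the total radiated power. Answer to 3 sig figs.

λ_max ≈ 0.571 μm; P ≈ 5.02×10³¹ W

(a) λ_max = b/T = 2.898×10⁻³/5074 = 5.711×10⁻⁷ m = 0.571 μm.
Surface area A = 4πR² = 4π(3.26×10¹¹ m)² = 1.33550×10²⁴ m².
(b) P = σAT⁴ = 5.670×10⁻⁸×1.33550×10²⁴×(5074)⁴ = 5.02×10³¹ W.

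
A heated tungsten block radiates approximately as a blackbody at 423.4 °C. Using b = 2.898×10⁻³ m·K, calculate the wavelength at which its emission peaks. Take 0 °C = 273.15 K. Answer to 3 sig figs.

T = 423.4 °C + 273.15 = 696.55 K.
Wien's displacement law: λ_max = b/T = (2.898×10⁻³ m·K)/(696.55 K) = 4.161×10⁻⁶ m.
That is 4.16 μm, in the infrared range.

λ_max ≈ 4.16 μm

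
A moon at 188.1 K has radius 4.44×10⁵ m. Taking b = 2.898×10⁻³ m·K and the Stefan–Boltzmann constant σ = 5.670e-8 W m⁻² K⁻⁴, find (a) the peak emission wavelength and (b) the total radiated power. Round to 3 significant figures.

λ_max ≈ 15.4 μm; P ≈ 1.76×10¹⁴ W

(a) λ_max = b/T = 2.898×10⁻³/188.1 = 1.541×10⁻⁵ m = 15.4 μm.
Surface area A = 4πR² = 4π(4.44×10⁵ m)² = 2.47728×10¹² m².
(b) P = σAT⁴ = 5.670×10⁻⁸×2.47728×10¹²×(188.1)⁴ = 1.76×10¹⁴ W.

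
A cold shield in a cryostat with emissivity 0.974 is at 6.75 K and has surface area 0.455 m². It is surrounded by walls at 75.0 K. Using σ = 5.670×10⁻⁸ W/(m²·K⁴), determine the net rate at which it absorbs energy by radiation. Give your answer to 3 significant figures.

Area A = 0.455 m².
Net radiated power P_net = εσA(T⁴ − T₀⁴) = 0.974×5.670×10⁻⁸×0.455×(6.75⁴ − 75.0⁴).
T⁴ − T₀⁴ = 2075.94 − 3.16406×10⁷ = -3.16385×10⁷ K⁴, so P_net = -0.795 W — negative, meaning a net gain of 0.795 W.

Net gain ≈ 0.795 W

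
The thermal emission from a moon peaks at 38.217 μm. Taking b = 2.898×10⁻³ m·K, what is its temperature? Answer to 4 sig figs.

Wien's law gives T = b/λ_max = (2.898×10⁻³ m·K)/(3.8217×10⁻⁵ m) = 75.83 K.

T ≈ 75.83 K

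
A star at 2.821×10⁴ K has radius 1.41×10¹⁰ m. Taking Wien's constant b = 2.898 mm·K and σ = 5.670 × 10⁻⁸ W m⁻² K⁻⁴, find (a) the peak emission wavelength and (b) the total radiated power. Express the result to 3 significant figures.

λ_max ≈ 103 nm; P ≈ 8.97×10³¹ W

(a) λ_max = b/T = 2.898×10⁻³/2.821×10⁴ = 1.027×10⁻⁷ m = 103 nm.
Surface area A = 4πR² = 4π(1.41×10¹⁰ m)² = 2.49832×10²¹ m².
(b) P = σAT⁴ = 5.670×10⁻⁸×2.49832×10²¹×(2.821×10⁴)⁴ = 8.97×10³¹ W.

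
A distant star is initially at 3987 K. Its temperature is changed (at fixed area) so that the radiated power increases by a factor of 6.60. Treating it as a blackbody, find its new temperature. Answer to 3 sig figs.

T₂ ≈ 6.39×10³ K

P ∝ T⁴, so T₂/T₁ = (P₂/P₁)^(1/4) = (6.60)^(1/4) = 1.60282.
T₂ = 3987 × 1.60282 = 6.39×10³ K.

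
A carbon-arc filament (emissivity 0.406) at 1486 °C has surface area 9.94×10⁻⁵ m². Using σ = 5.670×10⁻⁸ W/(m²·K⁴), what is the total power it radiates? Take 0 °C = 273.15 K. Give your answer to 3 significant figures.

T = 1486 °C + 273.15 = 1759.15 K.
Area A = 9.94×10⁻⁵ m².
P = εσAT⁴ = 0.406 × 5.670×10⁻⁸ × 9.94×10⁻⁵ × (1759.15)⁴ = 21.9 W.

P ≈ 21.9 W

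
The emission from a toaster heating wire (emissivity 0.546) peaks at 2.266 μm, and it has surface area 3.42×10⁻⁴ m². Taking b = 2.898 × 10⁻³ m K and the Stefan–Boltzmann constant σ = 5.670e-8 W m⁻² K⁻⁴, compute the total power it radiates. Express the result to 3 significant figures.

Wien's law: T = b/λ_max = 2.898×10⁻³/2.266×10⁻⁶ = 1278.91 K.
Area A = 3.42×10⁻⁴ m².
Then P = εσAT⁴ = 0.546×5.670×10⁻⁸×3.42×10⁻⁴×(1278.91)⁴ = 28.3 W.

P ≈ 28.3 W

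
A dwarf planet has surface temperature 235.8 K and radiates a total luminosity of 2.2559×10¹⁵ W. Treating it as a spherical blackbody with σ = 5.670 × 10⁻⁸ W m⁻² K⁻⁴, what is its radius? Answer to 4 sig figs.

R ≈ 1.012×10⁶ m

L = 4πR²σT⁴ ⇒ R = √(L/(4πσT⁴)).
σT⁴ = 175.290 W/m², so R = √(2.2559×10¹⁵/(4π×175.290)) = 1.012×10⁶ m.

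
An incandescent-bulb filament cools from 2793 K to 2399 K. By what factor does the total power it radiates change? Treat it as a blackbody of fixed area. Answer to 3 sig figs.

P ∝ T⁴, so P₂/P₁ = (T₂/T₁)⁴ = (2399/2793)⁴ = (0.858933)⁴ = 0.544.

P₂/P₁ ≈ 0.544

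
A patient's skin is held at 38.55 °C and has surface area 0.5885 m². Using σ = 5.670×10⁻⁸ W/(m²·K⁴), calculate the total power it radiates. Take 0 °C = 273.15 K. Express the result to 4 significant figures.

T = 38.55 °C + 273.15 = 311.70 K.
Area A = 0.5885 m².
P = σAT⁴ = 5.670×10⁻⁸ × 0.5885 × (311.70)⁴ = 315.0 W.

P ≈ 315.0 W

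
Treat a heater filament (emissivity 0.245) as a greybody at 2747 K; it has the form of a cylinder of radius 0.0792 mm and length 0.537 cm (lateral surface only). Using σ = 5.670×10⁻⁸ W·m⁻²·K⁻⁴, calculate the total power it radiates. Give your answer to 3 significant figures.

Lateral area A = 2πrL = 2π×7.92×10⁻⁵×5.37×10⁻³ = 2.67226×10⁻⁶ m².
P = εσAT⁴ = 0.245 × 5.670×10⁻⁸ × 2.67226×10⁻⁶ × (2747)⁴ = 2.11 W.

P ≈ 2.11 W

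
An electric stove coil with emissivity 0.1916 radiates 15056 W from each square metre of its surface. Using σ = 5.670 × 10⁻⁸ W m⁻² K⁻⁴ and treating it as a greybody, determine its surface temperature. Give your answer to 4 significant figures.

I = εσT⁴, so T = (I/εσ)^(1/4) = (15056/(0.1916×5.670×10⁻⁸))^(1/4) = 1085 K.

T ≈ 1085 K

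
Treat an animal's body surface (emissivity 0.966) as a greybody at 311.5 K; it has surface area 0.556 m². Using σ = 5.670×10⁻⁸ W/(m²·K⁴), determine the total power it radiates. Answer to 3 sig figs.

Area A = 0.556 m².
P = εσAT⁴ = 0.966 × 5.670×10⁻⁸ × 0.556 × (311.5)⁴ = 287 W.

P ≈ 287 W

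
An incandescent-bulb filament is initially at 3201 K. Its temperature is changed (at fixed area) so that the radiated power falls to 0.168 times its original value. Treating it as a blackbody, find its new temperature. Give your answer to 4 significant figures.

P ∝ T⁴, so T₂/T₁ = (P₂/P₁)^(1/4) = (0.168)^(1/4) = 0.640217.
T₂ = 3201 × 0.640217 = 2049 K.

T₂ ≈ 2049 K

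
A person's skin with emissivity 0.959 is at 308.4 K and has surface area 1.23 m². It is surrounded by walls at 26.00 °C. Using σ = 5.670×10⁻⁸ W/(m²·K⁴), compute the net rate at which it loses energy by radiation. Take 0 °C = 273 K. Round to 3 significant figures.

Surroundings: T = 26.00 °C + 273 = 299.00 K.
Area A = 1.23 m².
Net radiated power P_net = εσA(T⁴ − T₀⁴) = 0.959×5.670×10⁻⁸×1.23×(308.4⁴ − 299.00⁴).
T⁴ − T₀⁴ = 9.04602×10⁹ − 7.99254×10⁹ = 1.05348×10⁹ K⁴, so P_net = 70.5 W.

Net loss ≈ 70.5 W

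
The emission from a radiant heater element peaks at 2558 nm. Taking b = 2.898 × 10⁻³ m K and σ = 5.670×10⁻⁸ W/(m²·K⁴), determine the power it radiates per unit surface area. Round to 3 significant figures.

I ≈ 9.34×10⁴ W/m²

Wien's law: T = b/λ_max = 2.898×10⁻³/2.558×10⁻⁶ = 1132.92 K.
Then I = σT⁴ = 5.670×10⁻⁸×(1132.92)⁴ = 9.34×10⁴ W/m².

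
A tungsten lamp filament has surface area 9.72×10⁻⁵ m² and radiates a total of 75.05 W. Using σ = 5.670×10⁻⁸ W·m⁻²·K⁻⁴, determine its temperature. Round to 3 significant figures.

T ≈ 1.92×10³ K

Area A = 9.72×10⁻⁵ m².
P = σAT⁴ ⇒ T = (P/(σA))^(1/4) = (75.05/(5.670×10⁻⁸×9.72×10⁻⁵))^(1/4) = 1.92×10³ K.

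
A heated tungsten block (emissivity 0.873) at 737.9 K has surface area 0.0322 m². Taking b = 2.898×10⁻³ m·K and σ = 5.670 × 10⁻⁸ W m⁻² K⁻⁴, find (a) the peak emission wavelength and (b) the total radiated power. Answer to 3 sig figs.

(a) λ_max = b/T = 2.898×10⁻³/737.9 = 3.927×10⁻⁶ m = 3.93 μm.
Area A = 0.0322 m².
(b) P = εσAT⁴ = 0.873×5.670×10⁻⁸×0.0322×(737.9)⁴ = 473 W.

λ_max ≈ 3.93 μm; P ≈ 473 W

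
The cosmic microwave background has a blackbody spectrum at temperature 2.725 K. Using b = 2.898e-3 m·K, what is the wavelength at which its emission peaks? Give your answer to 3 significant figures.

λ_max ≈ 1.06×10⁻³ m

Wien's displacement law: λ_max = b/T = (2.898×10⁻³ m·K)/(2.725 K) = 1.063×10⁻³ m.
That is 1.06×10⁻³ m, in the microwave range.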